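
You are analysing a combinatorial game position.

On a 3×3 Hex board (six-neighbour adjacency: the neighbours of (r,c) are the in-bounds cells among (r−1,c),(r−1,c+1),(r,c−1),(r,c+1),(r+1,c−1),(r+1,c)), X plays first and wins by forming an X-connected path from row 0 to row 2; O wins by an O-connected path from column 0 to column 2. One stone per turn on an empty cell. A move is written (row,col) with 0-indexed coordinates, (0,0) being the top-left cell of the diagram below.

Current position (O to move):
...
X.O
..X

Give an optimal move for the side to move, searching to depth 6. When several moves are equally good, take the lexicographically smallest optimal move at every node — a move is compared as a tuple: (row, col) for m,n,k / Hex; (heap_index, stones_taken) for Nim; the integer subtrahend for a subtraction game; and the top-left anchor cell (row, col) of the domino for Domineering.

O's best at [.../X.O/..X]: (2,0)

p1 O@[.../X.O/..X]: (0,0)[O../X.O/..X]-1 (0,1)[.O./X.O/..X]-1 (0,2)[..O/X.O/..X]-1 (1,1)[.../XOO/..X]-1 (2,0)[.../X.O/O.X]+1* (2,1)[.../X.O/.OX]-1
p2 X@[.../X.O/O.X]: (0,0)[X../X.O/O.X]-1* (0,1)[.X./X.O/O.X]-1 (0,2)[..X/X.O/O.X]-1 (1,1)[.../XXO/O.X]-1 (2,1)[.../X.O/OXX]-1
p3 O@[X../X.O/O.X]: (0,1)[XO./X.O/O.X]+1* (0,2)[X.O/X.O/O.X]+1 (1,1)[X../XOO/O.X]+1 (2,1)[X../X.O/OOX]+1
p4 X@[XO./X.O/O.X]: (0,2)[XOX/X.O/O.X]-1* (1,1)[XO./XXO/O.X]-1 (2,1)[XO./X.O/OXX]-1
p5 O@[XOX/X.O/O.X]: (1,1)[XOX/XOO/O.X]+1* (2,1)[XOX/X.O/OOX]+1
p6 X@[XOX/XOO/O.X] terminal -1; root [.../X.O/..X] d6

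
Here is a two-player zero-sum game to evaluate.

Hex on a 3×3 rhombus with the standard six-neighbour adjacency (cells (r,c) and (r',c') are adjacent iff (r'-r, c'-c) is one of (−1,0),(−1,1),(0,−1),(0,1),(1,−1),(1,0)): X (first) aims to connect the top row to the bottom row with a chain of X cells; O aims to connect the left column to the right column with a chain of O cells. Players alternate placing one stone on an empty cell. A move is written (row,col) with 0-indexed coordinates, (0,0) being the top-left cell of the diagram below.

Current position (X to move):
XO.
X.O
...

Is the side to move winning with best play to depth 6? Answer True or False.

X winning at [XO./X.O/...]: True

ply 1, X at XO./X.O/... | (0,2)=-1→XOX/X.O/...; (1,1)=+1→XO./XXO/...*; (2,0)=+1→XO./X.O/X..; (2,1)=+1→XO./X.O/.X.; (2,2)=-1→XO./X.O/..X
ply 2, O at XO./XXO/... | (0,2)=-1→XOO/XXO/...*; (2,0)=-1→XO./XXO/O..; (2,1)=-1→XO./XXO/.O.; (2,2)=-1→XO./XXO/..O
ply 3, X at XOO/XXO/... | (2,0)=+1→XOO/XXO/X..*; (2,1)=+1→XOO/XXO/.X.; (2,2)=+1→XOO/XXO/..X
ply 4: XOO/XXO/X.. is terminal -1 (O); from XO./X.O/... depth 6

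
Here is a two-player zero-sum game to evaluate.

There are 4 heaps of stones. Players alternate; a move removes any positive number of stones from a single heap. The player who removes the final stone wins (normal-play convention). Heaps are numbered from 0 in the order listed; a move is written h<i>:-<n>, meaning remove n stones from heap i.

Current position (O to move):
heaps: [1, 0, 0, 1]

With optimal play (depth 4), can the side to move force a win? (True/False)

O winning at [(1,0,0,1)]: False

p1 O@[(1,0,0,1)]: h0:-1[(0,0,0,1)]-1* h3:-1[(1,0,0,0)]-1
p2 X@[(0,0,0,1)]: h3:-1[(0,0,0,0)]+1*
p3 O@[(0,0,0,0)] terminal -1; root [(1,0,0,1)] d4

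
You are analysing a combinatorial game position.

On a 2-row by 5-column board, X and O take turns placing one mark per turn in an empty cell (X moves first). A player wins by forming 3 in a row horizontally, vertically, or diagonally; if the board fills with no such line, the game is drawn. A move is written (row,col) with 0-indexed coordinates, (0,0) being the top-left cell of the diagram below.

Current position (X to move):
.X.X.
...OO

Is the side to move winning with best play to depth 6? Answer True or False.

X winning at [.X.X./...OO]: True

p1 X@[.X.X./...OO]: (0,0)[XX.X./...OO]-1 (0,2)[.XXX./...OO]+1* (0,4)[.X.XX/...OO]-1 (1,0)[.X.X./X..OO]-1 (1,1)[.X.X./.X.OO]-1 (1,2)[.X.X./..XOO]+0
p2 O@[.XXX./...OO] terminal -1; root [.X.X./...OO] d6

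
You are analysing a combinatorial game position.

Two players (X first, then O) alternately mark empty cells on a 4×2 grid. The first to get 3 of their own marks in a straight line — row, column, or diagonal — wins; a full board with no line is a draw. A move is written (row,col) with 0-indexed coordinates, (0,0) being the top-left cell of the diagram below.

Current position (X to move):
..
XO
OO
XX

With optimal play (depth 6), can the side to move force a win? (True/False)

ply 1, X at ../XO/OO/XX | (0,0)=-1→X./XO/OO/XX; (0,1)=+0→.X/XO/OO/XX*
ply 2, O at .X/XO/OO/XX | (0,0)=+0→OX/XO/OO/XX*
ply 3: OX/XO/OO/XX is terminal +0 (X); from ../XO/OO/XX depth 6

X winning at [../XO/OO/XX]: False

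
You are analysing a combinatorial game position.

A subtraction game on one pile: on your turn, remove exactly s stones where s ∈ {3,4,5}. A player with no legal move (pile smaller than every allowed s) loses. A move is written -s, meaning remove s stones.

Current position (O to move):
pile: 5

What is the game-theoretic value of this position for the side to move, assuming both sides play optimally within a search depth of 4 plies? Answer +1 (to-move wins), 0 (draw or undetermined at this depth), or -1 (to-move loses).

value(5, O) = +1

ply 1, O at 5 | -3=+1→2*; -4=+1→1; -5=+1→0
ply 2: 2 is terminal -1 (X); from 5 depth 4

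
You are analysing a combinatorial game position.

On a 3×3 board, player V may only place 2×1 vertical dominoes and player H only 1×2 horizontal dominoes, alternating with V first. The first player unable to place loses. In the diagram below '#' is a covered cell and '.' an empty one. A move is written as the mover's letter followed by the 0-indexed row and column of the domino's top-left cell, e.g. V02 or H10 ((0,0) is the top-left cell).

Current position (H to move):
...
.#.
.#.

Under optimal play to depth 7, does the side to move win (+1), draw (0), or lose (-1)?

value(.../.#./.#., H) = -1

ply 1, H at .../.#./.#. | H00=-1→##./.#./.#.*; H01=-1→.##/.#./.#.
ply 2, V at ##./.#./.#. | V02=+1→###/.##/.#.*; V10=+1→##./##./##.; V12=+1→##./.##/.##
ply 3: ###/.##/.#. is terminal -1 (H); from .../.#./.#. depth 7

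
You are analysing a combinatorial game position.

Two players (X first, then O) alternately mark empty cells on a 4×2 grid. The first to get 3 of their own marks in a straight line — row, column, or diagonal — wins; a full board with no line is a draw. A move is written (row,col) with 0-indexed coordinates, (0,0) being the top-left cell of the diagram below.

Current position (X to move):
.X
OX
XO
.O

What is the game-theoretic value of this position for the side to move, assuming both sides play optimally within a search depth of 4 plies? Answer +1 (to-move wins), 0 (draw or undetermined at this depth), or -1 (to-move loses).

value(.X/OX/XO/.O, X) = 0

p1 X@[.X/OX/XO/.O]: (0,0)[XX/OX/XO/.O]+0* (3,0)[.X/OX/XO/XO]+0
p2 O@[XX/OX/XO/.O]: (3,0)[XX/OX/XO/OO]+0*
p3 X@[XX/OX/XO/OO] terminal +0; root [.X/OX/XO/.O] d4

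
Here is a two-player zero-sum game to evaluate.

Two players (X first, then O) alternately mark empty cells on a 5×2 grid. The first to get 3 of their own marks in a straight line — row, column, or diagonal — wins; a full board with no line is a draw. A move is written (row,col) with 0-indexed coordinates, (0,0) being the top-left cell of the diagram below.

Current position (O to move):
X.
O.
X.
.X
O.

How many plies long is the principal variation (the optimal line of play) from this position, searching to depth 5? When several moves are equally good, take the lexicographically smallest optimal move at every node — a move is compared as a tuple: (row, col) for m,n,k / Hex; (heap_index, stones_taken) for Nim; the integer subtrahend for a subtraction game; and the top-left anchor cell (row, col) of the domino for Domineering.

ply 1, O at X./O./X./.X/O. | (0,1)=-1→XO/O./X./.X/O.; (1,1)=+0→X./OO/X./.X/O.*; (2,1)=+0→X./O./XO/.X/O.; (3,0)=-1→X./O./X./OX/O.; (4,1)=+0→X./O./X./.X/OO
ply 2, X at X./OO/X./.X/O. | (0,1)=+0→XX/OO/X./.X/O.*; (2,1)=+0→X./OO/XX/.X/O.; (3,0)=+0→X./OO/X./XX/O.; (4,1)=+0→X./OO/X./.X/OX
ply 3, O at XX/OO/X./.X/O. | (2,1)=+0→XX/OO/XO/.X/O.*; (3,0)=+0→XX/OO/X./OX/O.; (4,1)=+0→XX/OO/X./.X/OO
ply 4, X at XX/OO/XO/.X/O. | (3,0)=+0→XX/OO/XO/XX/O.*; (4,1)=+0→XX/OO/XO/.X/OX
ply 5, O at XX/OO/XO/XX/O. | (4,1)=+0→XX/OO/XO/XX/OO*
ply 6: XX/OO/XO/XX/OO is terminal +0 (X); from X./O./X./.X/O. depth 5

PV length from [X./O./X./.X/O.]: 5 plies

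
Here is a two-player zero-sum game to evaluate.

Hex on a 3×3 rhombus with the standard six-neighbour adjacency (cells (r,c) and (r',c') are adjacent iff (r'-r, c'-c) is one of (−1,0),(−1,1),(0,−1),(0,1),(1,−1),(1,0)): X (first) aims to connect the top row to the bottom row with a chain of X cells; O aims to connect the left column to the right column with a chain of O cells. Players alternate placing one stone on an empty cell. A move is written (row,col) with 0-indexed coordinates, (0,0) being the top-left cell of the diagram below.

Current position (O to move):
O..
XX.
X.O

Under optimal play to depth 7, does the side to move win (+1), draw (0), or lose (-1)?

value(O../XX./X.O, O) = -1

p1 O@[O../XX./X.O]: (0,1)[OO./XX./X.O]-1* (0,2)[O.O/XX./X.O]-1 (1,2)[O../XXO/X.O]-1 (2,1)[O../XX./XOO]-1
p2 X@[OO./XX./X.O]: (0,2)[OOX/XX./X.O]+1* (1,2)[OO./XXX/X.O]-1 (2,1)[OO./XX./XXO]-1
p3 O@[OOX/XX./X.O] terminal -1; root [O../XX./X.O] d7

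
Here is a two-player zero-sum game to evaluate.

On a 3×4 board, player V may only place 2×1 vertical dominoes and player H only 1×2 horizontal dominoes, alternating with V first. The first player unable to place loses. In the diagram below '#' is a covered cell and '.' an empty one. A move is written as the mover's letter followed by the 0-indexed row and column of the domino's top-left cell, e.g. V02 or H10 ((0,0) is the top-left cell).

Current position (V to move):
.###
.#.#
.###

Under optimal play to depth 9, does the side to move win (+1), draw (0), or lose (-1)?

p1 V@[.###/.#.#/.###]: V00[####/##.#/.###]+1* V10[.###/##.#/####]+1
p2 H@[####/##.#/.###] terminal -1; root [.###/.#.#/.###] d9

value(.###/.#.#/.###, V) = +1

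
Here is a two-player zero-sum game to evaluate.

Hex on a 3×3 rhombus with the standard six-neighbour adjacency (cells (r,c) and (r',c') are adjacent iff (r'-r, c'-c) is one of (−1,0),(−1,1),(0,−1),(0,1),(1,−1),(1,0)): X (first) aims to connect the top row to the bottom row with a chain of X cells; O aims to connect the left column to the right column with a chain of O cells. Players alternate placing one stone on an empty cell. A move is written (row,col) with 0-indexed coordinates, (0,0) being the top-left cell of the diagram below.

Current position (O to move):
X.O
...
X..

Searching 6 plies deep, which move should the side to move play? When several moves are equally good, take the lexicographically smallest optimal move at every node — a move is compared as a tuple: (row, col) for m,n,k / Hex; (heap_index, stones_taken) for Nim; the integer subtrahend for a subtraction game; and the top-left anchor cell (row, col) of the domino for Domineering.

p1 O@[X.O/.../X..]: (0,1)[XOO/.../X..]-1 (1,0)[X.O/O../X..]+1* (1,1)[X.O/.O./X..]-1 (1,2)[X.O/..O/X..]-1 (2,1)[X.O/.../XO.]-1 (2,2)[X.O/.../X.O]-1
p2 X@[X.O/O../X..]: (0,1)[XXO/O../X..]-1* (1,1)[X.O/OX./X..]-1 (1,2)[X.O/O.X/X..]-1 (2,1)[X.O/O../XX.]-1 (2,2)[X.O/O../X.X]-1
p3 O@[XXO/O../X..]: (1,1)[XXO/OO./X..]+1* (1,2)[XXO/O.O/X..]-1 (2,1)[XXO/O../XO.]-1 (2,2)[XXO/O../X.O]-1
p4 X@[XXO/OO./X..] terminal -1; root [X.O/.../X..] d6

O's best at [X.O/.../X..]: (1,0)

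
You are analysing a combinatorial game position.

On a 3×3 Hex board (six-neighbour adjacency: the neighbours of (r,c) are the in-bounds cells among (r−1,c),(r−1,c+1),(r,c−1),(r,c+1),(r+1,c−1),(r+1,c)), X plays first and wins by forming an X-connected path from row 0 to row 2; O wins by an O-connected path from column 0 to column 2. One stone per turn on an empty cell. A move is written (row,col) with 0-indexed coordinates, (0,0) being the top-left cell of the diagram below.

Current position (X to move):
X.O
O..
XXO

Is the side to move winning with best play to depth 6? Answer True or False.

p1 X@[X.O/O../XXO]: (0,1)[XXO/O../XXO]-1* (1,1)[X.O/OX./XXO]-1 (1,2)[X.O/O.X/XXO]-1
p2 O@[XXO/O../XXO]: (1,1)[XXO/OO./XXO]+1* (1,2)[XXO/O.O/XXO]-1
p3 X@[XXO/OO./XXO] terminal -1; root [X.O/O../XXO] d6

X winning at [X.O/O../XXO]: False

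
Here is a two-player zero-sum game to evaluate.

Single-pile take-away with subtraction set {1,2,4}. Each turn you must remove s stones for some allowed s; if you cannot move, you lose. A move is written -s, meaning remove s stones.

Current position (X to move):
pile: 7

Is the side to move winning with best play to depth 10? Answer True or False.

X winning at [7]: True

p1 X@[7]: -1[6]+1* -2[5]-1 -4[3]+1
p2 O@[6]: -1[5]-1* -2[4]-1 -4[2]-1
p3 X@[5]: -1[4]-1 -2[3]+1* -4[1]-1
p4 O@[3]: -1[2]-1* -2[1]-1
p5 X@[2]: -1[1]-1 -2[0]+1*
p6 O@[0] terminal -1; root [7] d10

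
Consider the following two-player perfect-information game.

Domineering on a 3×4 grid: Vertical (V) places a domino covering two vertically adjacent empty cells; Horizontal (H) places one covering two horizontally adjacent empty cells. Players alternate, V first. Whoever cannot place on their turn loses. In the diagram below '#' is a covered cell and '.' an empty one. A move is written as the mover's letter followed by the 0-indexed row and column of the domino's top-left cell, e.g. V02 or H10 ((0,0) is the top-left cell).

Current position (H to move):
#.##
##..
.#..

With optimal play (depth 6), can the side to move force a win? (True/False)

H winning at [#.##/##../.#..]: True

ply 1, H at #.##/##../.#.. | H12=+1→#.##/####/.#..*; H22=+1→#.##/##../.###
ply 2: #.##/####/.#.. is terminal -1 (V); from #.##/##../.#.. depth 6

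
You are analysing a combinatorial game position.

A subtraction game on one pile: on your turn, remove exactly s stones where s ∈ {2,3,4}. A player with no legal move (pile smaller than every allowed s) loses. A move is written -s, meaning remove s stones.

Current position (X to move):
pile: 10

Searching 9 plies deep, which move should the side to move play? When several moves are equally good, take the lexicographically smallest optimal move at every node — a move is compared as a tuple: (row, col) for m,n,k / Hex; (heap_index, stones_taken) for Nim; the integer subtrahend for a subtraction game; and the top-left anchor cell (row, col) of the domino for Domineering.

p1 X@[10]: -2[8]-1 -3[7]+1* -4[6]+1
p2 O@[7]: -2[5]-1* -3[4]-1 -4[3]-1
p3 X@[5]: -2[3]-1 -3[2]-1 -4[1]+1*
p4 O@[1] terminal -1; root [10] d9

X's best at [10]: -3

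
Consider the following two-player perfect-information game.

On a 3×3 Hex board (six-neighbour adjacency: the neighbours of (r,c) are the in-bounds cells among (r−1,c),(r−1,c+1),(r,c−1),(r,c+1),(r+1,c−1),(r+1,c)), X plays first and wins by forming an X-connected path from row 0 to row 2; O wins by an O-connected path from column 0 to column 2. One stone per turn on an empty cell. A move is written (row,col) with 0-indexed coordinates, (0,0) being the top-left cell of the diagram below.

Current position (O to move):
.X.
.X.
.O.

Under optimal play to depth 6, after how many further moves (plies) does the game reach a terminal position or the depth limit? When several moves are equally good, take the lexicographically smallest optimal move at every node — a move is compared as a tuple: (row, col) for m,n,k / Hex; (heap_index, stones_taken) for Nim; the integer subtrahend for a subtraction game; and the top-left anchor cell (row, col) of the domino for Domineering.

[.X./.X./.O.] O move#1: (0,0):-1/OX./.X./.O., (0,2):-1/.XO/.X./.O., (1,0):-1/.X./OX./.O., (1,2):-1/.X./.XO/.O., (2,0):+1/.X./.X./OO.*, (2,2):-1/.X./.X./.OO
[.X./.X./OO.] X move#2: (0,0):-1/XX./.X./OO.*, (0,2):-1/.XX/.X./OO., (1,0):-1/.X./XX./OO., (1,2):-1/.X./.XX/OO., (2,2):-1/.X./.X./OOX
[XX./.X./OO.] O move#3: (0,2):+1/XXO/.X./OO.*, (1,0):+1/XX./OX./OO., (1,2):+1/XX./.XO/OO., (2,2):+1/XX./.X./OOO
[XXO/.X./OO.] X move#4: (1,0):-1/XXO/XX./OO.*, (1,2):-1/XXO/.XX/OO., (2,2):-1/XXO/.X./OOX
[XXO/XX./OO.] O move#5: (1,2):+1/XXO/XXO/OO.*, (2,2):+1/XXO/XX./OOO
[XXO/XXO/OO.] end (terminal -1, X#6); searched .X./.X./.O. to 6

PV length from [.X./.X./.O.]: 5 plies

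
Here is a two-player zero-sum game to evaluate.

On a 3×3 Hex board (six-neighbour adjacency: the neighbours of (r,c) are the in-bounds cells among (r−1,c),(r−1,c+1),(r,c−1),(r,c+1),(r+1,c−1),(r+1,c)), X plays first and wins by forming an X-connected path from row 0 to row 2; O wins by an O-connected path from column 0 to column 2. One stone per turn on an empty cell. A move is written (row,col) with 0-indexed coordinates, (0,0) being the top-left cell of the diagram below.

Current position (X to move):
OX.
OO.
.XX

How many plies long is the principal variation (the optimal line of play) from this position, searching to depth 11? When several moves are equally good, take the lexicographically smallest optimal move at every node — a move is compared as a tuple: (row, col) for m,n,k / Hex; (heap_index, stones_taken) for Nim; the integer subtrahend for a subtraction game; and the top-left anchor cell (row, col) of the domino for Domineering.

PV length from [OX./OO./.XX]: 2 plies

p1 X@[OX./OO./.XX]: (0,2)[OXX/OO./.XX]-1* (1,2)[OX./OOX/.XX]-1 (2,0)[OX./OO./XXX]-1
p2 O@[OXX/OO./.XX]: (1,2)[OXX/OOO/.XX]+1* (2,0)[OXX/OO./OXX]-1
p3 X@[OXX/OOO/.XX] terminal -1; root [OX./OO./.XX] d11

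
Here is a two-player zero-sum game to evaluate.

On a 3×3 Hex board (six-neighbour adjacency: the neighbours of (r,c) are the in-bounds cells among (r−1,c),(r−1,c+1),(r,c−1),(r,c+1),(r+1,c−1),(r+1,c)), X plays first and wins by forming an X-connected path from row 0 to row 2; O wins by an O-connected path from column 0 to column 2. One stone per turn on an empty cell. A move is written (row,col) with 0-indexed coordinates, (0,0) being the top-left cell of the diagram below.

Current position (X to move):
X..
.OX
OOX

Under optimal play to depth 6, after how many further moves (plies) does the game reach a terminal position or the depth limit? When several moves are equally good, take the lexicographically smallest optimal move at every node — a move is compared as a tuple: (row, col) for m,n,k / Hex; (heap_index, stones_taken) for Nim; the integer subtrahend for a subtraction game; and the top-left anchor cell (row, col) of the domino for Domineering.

p1 X@[X../.OX/OOX]: (0,1)[XX./.OX/OOX]-1 (0,2)[X.X/.OX/OOX]+1* (1,0)[X../XOX/OOX]-1
p2 O@[X.X/.OX/OOX] terminal -1; root [X../.OX/OOX] d6

PV length from [X../.OX/OOX]: 1 ply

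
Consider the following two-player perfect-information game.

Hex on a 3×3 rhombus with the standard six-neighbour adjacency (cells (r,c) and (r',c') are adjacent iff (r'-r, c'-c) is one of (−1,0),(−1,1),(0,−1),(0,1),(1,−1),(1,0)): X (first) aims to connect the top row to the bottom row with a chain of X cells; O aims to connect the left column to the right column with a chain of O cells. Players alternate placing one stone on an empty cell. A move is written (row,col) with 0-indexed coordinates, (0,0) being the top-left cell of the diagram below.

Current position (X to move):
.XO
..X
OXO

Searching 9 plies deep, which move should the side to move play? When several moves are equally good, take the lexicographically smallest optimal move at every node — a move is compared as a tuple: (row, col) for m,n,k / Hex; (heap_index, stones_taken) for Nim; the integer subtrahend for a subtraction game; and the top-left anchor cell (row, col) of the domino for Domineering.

[.XO/..X/OXO] X move#1: (0,0):-1/XXO/..X/OXO, (1,0):-1/.XO/X.X/OXO, (1,1):+1/.XO/.XX/OXO*
[.XO/.XX/OXO] end (terminal -1, O#2); searched .XO/..X/OXO to 9

X's best at [.XO/..X/OXO]: (1,1)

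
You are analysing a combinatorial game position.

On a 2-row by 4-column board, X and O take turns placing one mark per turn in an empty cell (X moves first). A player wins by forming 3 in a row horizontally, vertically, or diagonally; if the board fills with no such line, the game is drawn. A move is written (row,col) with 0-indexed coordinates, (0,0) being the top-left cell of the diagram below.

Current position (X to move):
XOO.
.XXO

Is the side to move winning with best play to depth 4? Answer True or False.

ply 1, X at XOO./.XXO | (0,3)=+0→XOOX/.XXO; (1,0)=+1→XOO./XXXO*
ply 2: XOO./XXXO is terminal -1 (O); from XOO./.XXO depth 4

X winning at [XOO./.XXO]: True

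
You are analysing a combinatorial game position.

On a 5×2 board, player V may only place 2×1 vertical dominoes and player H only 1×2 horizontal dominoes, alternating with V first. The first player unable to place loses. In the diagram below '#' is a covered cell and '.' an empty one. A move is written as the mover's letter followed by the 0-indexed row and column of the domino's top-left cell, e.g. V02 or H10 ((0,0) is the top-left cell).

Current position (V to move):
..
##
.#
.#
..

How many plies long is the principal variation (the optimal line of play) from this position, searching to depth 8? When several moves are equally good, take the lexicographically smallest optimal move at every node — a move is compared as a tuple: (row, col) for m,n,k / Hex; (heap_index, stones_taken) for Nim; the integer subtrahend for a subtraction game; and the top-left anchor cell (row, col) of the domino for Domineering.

ply 1, V at ../##/.#/.#/.. | V20=-1→../##/##/##/..*; V30=-1→../##/.#/##/#.
ply 2, H at ../##/##/##/.. | H00=+1→##/##/##/##/..*; H40=+1→../##/##/##/##
ply 3: ##/##/##/##/.. is terminal -1 (V); from ../##/.#/.#/.. depth 8

PV length from [../##/.#/.#/..]: 2 plies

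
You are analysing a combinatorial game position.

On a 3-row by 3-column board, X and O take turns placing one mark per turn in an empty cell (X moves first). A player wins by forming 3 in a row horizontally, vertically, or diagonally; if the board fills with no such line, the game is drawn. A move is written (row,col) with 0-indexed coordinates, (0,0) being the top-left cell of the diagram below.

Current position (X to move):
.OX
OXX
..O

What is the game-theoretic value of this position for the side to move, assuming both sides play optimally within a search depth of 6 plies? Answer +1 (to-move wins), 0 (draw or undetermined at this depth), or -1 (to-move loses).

ply 1, X at .OX/OXX/..O | (0,0)=+0→XOX/OXX/..O; (2,0)=+1→.OX/OXX/X.O*; (2,1)=+0→.OX/OXX/.XO
ply 2: .OX/OXX/X.O is terminal -1 (O); from .OX/OXX/..O depth 6

value(.OX/OXX/..O, X) = +1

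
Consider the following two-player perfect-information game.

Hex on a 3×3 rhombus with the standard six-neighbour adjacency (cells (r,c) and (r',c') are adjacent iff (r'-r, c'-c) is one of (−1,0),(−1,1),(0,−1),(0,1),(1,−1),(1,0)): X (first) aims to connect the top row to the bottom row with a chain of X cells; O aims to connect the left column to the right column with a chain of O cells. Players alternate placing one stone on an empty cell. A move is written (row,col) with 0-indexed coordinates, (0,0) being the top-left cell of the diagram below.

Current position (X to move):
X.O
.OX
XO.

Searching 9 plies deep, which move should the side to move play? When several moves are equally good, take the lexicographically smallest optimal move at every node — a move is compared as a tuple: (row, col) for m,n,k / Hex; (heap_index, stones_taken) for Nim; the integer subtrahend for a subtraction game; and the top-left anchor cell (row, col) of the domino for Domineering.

X's best at [X.O/.OX/XO.]: (1,0)

ply 1, X at X.O/.OX/XO. | (0,1)=-1→XXO/.OX/XO.; (1,0)=+1→X.O/XOX/XO.*; (2,2)=-1→X.O/.OX/XOX
ply 2: X.O/XOX/XO. is terminal -1 (O); from X.O/.OX/XO. depth 9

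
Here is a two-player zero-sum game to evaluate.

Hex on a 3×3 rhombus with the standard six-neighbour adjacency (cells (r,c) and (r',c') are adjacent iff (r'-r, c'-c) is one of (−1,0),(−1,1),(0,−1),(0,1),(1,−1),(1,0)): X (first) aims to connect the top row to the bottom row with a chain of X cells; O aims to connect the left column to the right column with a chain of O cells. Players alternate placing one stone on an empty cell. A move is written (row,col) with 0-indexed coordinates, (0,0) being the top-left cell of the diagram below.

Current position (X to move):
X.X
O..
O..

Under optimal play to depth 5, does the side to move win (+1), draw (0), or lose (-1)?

p1 X@[X.X/O../O..]: (0,1)[XXX/O../O..]-1 (1,1)[X.X/OX./O..]-1 (1,2)[X.X/O.X/O..]+1* (2,1)[X.X/O../OX.]+1 (2,2)[X.X/O../O.X]-1
p2 O@[X.X/O.X/O..]: (0,1)[XOX/O.X/O..]-1* (1,1)[X.X/OOX/O..]-1 (2,1)[X.X/O.X/OO.]-1 (2,2)[X.X/O.X/O.O]-1
p3 X@[XOX/O.X/O..]: (1,1)[XOX/OXX/O..]+1* (2,1)[XOX/O.X/OX.]+1 (2,2)[XOX/O.X/O.X]+1
p4 O@[XOX/OXX/O..]: (2,1)[XOX/OXX/OO.]-1* (2,2)[XOX/OXX/O.O]-1
p5 X@[XOX/OXX/OO.]: (2,2)[XOX/OXX/OOX]+1*
p6 O@[XOX/OXX/OOX] terminal -1; root [X.X/O../O..] d5

value(X.X/O../O.., X) = +1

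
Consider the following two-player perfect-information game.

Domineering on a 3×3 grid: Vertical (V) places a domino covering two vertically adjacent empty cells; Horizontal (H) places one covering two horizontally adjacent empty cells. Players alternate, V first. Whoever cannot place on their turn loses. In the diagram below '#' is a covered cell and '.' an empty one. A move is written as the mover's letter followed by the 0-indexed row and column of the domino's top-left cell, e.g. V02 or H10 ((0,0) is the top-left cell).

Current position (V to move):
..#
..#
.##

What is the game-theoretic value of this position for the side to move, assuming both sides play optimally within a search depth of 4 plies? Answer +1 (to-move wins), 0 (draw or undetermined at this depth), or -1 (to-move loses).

value(..#/..#/.##, V) = +1

[..#/..#/.##] V move#1: V00:+1/#.#/#.#/.##*, V01:+1/.##/.##/.##, V10:-1/..#/#.#/###
[#.#/#.#/.##] end (terminal -1, H#2); searched ..#/..#/.## to 4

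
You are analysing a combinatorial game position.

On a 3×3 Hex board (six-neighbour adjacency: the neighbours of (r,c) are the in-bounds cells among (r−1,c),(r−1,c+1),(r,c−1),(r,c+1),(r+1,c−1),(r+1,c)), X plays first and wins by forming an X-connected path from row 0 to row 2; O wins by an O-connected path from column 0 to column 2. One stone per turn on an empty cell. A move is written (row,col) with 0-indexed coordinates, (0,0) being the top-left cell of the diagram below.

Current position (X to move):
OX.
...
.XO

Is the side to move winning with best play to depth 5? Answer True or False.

[OX./.../.XO] X move#1: (0,2):+1/OXX/.../.XO*, (1,0):+1/OX./X../.XO, (1,1):+1/OX./.X./.XO, (1,2):+1/OX./..X/.XO, (2,0):+1/OX./.../XXO
[OXX/.../.XO] O move#2: (1,0):-1/OXX/O../.XO*, (1,1):-1/OXX/.O./.XO, (1,2):-1/OXX/..O/.XO, (2,0):-1/OXX/.../OXO
[OXX/O../.XO] X move#3: (1,1):+1/OXX/OX./.XO*, (1,2):+1/OXX/O.X/.XO, (2,0):+1/OXX/O../XXO
[OXX/OX./.XO] end (terminal -1, O#4); searched OX./.../.XO to 5

X winning at [OX./.../.XO]: True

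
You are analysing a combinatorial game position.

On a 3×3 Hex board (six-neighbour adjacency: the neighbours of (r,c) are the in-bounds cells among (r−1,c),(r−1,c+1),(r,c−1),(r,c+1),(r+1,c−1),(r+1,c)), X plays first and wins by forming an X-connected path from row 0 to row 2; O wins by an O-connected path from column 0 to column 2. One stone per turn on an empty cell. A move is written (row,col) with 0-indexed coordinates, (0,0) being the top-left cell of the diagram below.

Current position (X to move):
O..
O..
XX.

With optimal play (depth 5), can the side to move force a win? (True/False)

ply 1, X at O../O../XX. | (0,1)=-1→OX./O../XX.; (0,2)=+1→O.X/O../XX.*; (1,1)=+1→O../OX./XX.; (1,2)=-1→O../O.X/XX.; (2,2)=-1→O../O../XXX
ply 2, O at O.X/O../XX. | (0,1)=-1→OOX/O../XX.*; (1,1)=-1→O.X/OO./XX.; (1,2)=-1→O.X/O.O/XX.; (2,2)=-1→O.X/O../XXO
ply 3, X at OOX/O../XX. | (1,1)=+1→OOX/OX./XX.*; (1,2)=+1→OOX/O.X/XX.; (2,2)=+1→OOX/O../XXX
ply 4: OOX/OX./XX. is terminal -1 (O); from O../O../XX. depth 5

X winning at [O../O../XX.]: True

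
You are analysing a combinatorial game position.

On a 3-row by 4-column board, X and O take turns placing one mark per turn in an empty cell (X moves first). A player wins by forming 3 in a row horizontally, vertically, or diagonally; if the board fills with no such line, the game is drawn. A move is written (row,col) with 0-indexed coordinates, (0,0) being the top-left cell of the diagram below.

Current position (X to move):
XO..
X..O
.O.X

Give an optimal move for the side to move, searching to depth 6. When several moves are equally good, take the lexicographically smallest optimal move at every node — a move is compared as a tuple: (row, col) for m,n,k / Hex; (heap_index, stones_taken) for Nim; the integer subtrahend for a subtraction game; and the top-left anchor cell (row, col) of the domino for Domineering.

p1 X@[XO../X..O/.O.X]: (0,2)[XOX./X..O/.O.X]-1 (0,3)[XO.X/X..O/.O.X]-1 (1,1)[XO../XX.O/.O.X]+1* (1,2)[XO../X.XO/.O.X]-1 (2,0)[XO../X..O/XO.X]+1 (2,2)[XO../X..O/.OXX]-1
p2 O@[XO../XX.O/.O.X]: (0,2)[XOO./XX.O/.O.X]-1* (0,3)[XO.O/XX.O/.O.X]-1 (1,2)[XO../XXOO/.O.X]-1 (2,0)[XO../XX.O/OO.X]-1 (2,2)[XO../XX.O/.OOX]-1
p3 X@[XOO./XX.O/.O.X]: (0,3)[XOOX/XX.O/.O.X]+1* (1,2)[XOO./XXXO/.O.X]+1 (2,0)[XOO./XX.O/XO.X]+1 (2,2)[XOO./XX.O/.OXX]+1
p4 O@[XOOX/XX.O/.O.X]: (1,2)[XOOX/XXOO/.O.X]-1* (2,0)[XOOX/XX.O/OO.X]-1 (2,2)[XOOX/XX.O/.OOX]-1
p5 X@[XOOX/XXOO/.O.X]: (2,0)[XOOX/XXOO/XO.X]+1* (2,2)[XOOX/XXOO/.OXX]+1
p6 O@[XOOX/XXOO/XO.X] terminal -1; root [XO../X..O/.O.X] d6

X's best at [XO../X..O/.O.X]: (1,1)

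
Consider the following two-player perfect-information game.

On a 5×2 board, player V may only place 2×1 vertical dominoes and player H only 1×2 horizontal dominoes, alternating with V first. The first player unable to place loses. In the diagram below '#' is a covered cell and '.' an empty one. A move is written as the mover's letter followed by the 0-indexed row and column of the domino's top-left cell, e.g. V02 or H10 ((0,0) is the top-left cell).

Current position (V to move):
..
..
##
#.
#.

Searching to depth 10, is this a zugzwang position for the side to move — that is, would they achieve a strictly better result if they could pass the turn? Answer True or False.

[../../##/#./#.] V move#1: V00:+1/#./#./##/#./#.*, V01:+1/.#/.#/##/#./#., V31:-1/../../##/##/##
[#./#./##/#./#.] end (terminal -1, H#2); searched ../../##/#./#. to 10
pass branch (H moves first from the same position):
  | [../../##/#./#.] H move#1: H00:+1/##/../##/#./#.*, H10:+1/../##/##/#./#.
  | [##/../##/#./#.] V move#2: V31:-1/##/../##/##/##*
  | [##/../##/##/##] H move#3: H10:+1/##/##/##/##/##*
  | [##/##/##/##/##] end (terminal -1, V#4); searched ../../##/#./#. to 10
V moving scores +1; V passing scores -1

zugzwang(../../##/#./#., V) = False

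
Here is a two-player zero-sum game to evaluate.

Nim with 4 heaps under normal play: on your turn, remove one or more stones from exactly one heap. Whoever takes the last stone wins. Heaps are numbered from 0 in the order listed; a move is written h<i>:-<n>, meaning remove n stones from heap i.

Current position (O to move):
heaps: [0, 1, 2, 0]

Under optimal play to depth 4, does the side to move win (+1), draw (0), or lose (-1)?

[(0,1,2,0)] O move#1: h1:-1:-1/(0,0,2,0), h2:-1:+1/(0,1,1,0)*, h2:-2:-1/(0,1,0,0)
[(0,1,1,0)] X move#2: h1:-1:-1/(0,0,1,0)*, h2:-1:-1/(0,1,0,0)
[(0,0,1,0)] O move#3: h2:-1:+1/(0,0,0,0)*
[(0,0,0,0)] end (terminal -1, X#4); searched (0,1,2,0) to 4

value((0,1,2,0), O) = +1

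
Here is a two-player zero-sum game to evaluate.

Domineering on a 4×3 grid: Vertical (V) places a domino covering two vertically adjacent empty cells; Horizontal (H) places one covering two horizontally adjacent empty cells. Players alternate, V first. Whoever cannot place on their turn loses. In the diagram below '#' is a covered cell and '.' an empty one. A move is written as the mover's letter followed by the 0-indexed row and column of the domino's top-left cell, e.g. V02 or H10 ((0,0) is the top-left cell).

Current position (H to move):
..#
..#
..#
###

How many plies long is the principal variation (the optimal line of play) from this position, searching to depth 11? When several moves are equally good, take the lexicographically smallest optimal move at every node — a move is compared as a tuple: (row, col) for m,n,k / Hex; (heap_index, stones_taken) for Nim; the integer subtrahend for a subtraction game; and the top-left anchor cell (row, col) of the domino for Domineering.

ply 1, H at ..#/..#/..#/### | H00=-1→###/..#/..#/###; H10=+1→..#/###/..#/###*; H20=-1→..#/..#/###/###
ply 2: ..#/###/..#/### is terminal -1 (V); from ..#/..#/..#/### depth 11

PV length from [..#/..#/..#/###]: 1 ply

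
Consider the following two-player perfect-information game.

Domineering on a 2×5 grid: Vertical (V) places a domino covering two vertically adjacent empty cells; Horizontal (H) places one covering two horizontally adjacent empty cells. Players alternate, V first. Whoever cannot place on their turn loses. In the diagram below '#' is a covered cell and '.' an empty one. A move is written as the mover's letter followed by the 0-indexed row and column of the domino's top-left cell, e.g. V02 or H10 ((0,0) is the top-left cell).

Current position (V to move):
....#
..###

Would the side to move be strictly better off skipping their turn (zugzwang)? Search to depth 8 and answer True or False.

zugzwang(....#/..###, V) = False

[....#/..###] V move#1: V00:-1/#...#/#.###, V01:+1/.#..#/.####*
[.#..#/.####] H move#2: H02:-1/.####/.####*
[.####/.####] V move#3: V00:+1/#####/#####*
[#####/#####] end (terminal -1, H#4); searched ....#/..### to 8
suppose V passes — search the same position with H to move:
pass> [....#/..###] H move#1: H00:+1/##..#/..###*, H01:-1/.##.#/..###, H02:-1/..###/..###, H10:+1/....#/#####
pass> [##..#/..###] end (terminal -1, V#2); searched ....#/..### to 8
for V: play +1, pass -1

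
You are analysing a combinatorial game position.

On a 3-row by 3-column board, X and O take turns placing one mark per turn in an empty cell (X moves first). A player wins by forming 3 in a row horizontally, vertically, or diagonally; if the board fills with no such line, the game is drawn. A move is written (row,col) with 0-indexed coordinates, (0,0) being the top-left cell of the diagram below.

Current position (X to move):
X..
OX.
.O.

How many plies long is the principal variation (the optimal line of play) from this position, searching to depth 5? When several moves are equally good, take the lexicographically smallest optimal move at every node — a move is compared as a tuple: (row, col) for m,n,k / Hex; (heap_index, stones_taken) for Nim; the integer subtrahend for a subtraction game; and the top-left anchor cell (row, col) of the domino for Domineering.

ply 1, X at X../OX./.O. | (0,1)=+1→XX./OX./.O.*; (0,2)=+1→X.X/OX./.O.; (1,2)=+0→X../OXX/.O.; (2,0)=+1→X../OX./XO.; (2,2)=+1→X../OX./.OX
ply 2, O at XX./OX./.O. | (0,2)=-1→XXO/OX./.O.*; (1,2)=-1→XX./OXO/.O.; (2,0)=-1→XX./OX./OO.; (2,2)=-1→XX./OX./.OO
ply 3, X at XXO/OX./.O. | (1,2)=+0→XXO/OXX/.O.; (2,0)=+0→XXO/OX./XO.; (2,2)=+1→XXO/OX./.OX*
ply 4: XXO/OX./.OX is terminal -1 (O); from X../OX./.O. depth 5

PV length from [X../OX./.O.]: 3 plies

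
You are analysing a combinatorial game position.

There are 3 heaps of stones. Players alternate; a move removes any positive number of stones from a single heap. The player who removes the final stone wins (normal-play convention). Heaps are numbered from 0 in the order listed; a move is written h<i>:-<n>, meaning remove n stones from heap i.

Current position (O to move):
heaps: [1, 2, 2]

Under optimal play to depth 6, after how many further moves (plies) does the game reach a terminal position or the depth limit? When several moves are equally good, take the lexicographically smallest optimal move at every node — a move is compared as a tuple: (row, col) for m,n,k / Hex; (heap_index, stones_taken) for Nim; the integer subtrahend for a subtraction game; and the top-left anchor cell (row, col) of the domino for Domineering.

p1 O@[(1,2,2)]: h0:-1[(0,2,2)]+1* h1:-1[(1,1,2)]-1 h1:-2[(1,0,2)]-1 h2:-1[(1,2,1)]-1 h2:-2[(1,2,0)]-1
p2 X@[(0,2,2)]: h1:-1[(0,1,2)]-1* h1:-2[(0,0,2)]-1 h2:-1[(0,2,1)]-1 h2:-2[(0,2,0)]-1
p3 O@[(0,1,2)]: h1:-1[(0,0,2)]-1 h2:-1[(0,1,1)]+1* h2:-2[(0,1,0)]-1
p4 X@[(0,1,1)]: h1:-1[(0,0,1)]-1* h2:-1[(0,1,0)]-1
p5 O@[(0,0,1)]: h2:-1[(0,0,0)]+1*
p6 X@[(0,0,0)] terminal -1; root [(1,2,2)] d6

PV length from [(1,2,2)]: 5 plies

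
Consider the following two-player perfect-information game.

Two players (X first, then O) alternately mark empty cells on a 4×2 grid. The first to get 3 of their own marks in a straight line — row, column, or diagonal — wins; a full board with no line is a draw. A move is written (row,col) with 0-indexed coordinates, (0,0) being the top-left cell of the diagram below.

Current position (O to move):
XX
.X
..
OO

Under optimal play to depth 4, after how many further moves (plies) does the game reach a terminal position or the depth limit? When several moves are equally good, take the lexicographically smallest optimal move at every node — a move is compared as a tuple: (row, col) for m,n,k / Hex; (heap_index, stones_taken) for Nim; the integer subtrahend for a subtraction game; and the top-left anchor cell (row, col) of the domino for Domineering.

PV length from [XX/.X/../OO]: 3 plies

ply 1, O at XX/.X/../OO | (1,0)=-1→XX/OX/../OO; (2,0)=-1→XX/.X/O./OO; (2,1)=+0→XX/.X/.O/OO*
ply 2, X at XX/.X/.O/OO | (1,0)=+0→XX/XX/.O/OO*; (2,0)=+0→XX/.X/XO/OO
ply 3, O at XX/XX/.O/OO | (2,0)=+0→XX/XX/OO/OO*
ply 4: XX/XX/OO/OO is terminal +0 (X); from XX/.X/../OO depth 4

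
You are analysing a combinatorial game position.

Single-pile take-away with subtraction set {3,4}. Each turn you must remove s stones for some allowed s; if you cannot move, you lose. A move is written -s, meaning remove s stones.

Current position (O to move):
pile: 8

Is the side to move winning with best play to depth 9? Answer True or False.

p1 O@[8]: -3[5]-1* -4[4]-1
p2 X@[5]: -3[2]+1* -4[1]+1
p3 O@[2] terminal -1; root [8] d9

O winning at [8]: False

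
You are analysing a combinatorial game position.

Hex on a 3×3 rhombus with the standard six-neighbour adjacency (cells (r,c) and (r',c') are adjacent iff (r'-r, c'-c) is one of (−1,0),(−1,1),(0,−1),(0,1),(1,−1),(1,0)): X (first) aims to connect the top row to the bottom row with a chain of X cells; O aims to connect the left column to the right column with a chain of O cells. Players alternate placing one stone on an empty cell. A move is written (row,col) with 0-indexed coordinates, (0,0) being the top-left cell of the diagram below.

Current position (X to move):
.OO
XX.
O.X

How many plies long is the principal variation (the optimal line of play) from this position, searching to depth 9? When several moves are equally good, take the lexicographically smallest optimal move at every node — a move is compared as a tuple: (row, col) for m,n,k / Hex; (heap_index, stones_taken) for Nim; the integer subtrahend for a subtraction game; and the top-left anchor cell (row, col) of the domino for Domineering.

PV length from [.OO/XX./O.X]: 3 plies

[.OO/XX./O.X] X move#1: (0,0):+1/XOO/XX./O.X*, (1,2):-1/.OO/XXX/O.X, (2,1):-1/.OO/XX./OXX
[XOO/XX./O.X] O move#2: (1,2):-1/XOO/XXO/O.X*, (2,1):-1/XOO/XX./OOX
[XOO/XXO/O.X] X move#3: (2,1):+1/XOO/XXO/OXX*
[XOO/XXO/OXX] end (terminal -1, O#4); searched .OO/XX./O.X to 9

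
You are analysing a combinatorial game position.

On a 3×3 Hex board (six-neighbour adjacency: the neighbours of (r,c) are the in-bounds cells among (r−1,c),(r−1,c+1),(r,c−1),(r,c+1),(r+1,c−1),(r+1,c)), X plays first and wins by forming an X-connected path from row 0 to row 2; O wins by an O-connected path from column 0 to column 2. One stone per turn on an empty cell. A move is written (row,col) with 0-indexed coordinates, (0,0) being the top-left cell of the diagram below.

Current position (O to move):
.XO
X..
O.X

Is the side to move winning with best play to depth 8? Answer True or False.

O winning at [.XO/X../O.X]: True

p1 O@[.XO/X../O.X]: (0,0)[OXO/X../O.X]-1 (1,1)[.XO/XO./O.X]+1* (1,2)[.XO/X.O/O.X]+1 (2,1)[.XO/X../OOX]+1
p2 X@[.XO/XO./O.X] terminal -1; root [.XO/X../O.X] d8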